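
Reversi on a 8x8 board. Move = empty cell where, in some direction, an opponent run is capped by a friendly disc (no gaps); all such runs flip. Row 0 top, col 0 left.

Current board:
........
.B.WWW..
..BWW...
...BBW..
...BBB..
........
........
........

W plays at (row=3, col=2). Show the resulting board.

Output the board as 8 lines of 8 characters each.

Answer: ........
.B.WWW..
..BWW...
..WWWW..
...BBB..
........
........
........

Derivation:
Place W at (3,2); scan 8 dirs for brackets.
Dir NW: first cell '.' (not opp) -> no flip
Dir N: opp run (2,2), next='.' -> no flip
Dir NE: first cell 'W' (not opp) -> no flip
Dir W: first cell '.' (not opp) -> no flip
Dir E: opp run (3,3) (3,4) capped by W -> flip
Dir SW: first cell '.' (not opp) -> no flip
Dir S: first cell '.' (not opp) -> no flip
Dir SE: opp run (4,3), next='.' -> no flip
All flips: (3,3) (3,4)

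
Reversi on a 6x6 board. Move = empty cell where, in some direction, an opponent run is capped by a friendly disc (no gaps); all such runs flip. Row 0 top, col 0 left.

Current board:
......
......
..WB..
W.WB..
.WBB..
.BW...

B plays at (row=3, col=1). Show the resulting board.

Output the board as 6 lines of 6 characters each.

Answer: ......
......
..WB..
WBBB..
.BBB..
.BW...

Derivation:
Place B at (3,1); scan 8 dirs for brackets.
Dir NW: first cell '.' (not opp) -> no flip
Dir N: first cell '.' (not opp) -> no flip
Dir NE: opp run (2,2), next='.' -> no flip
Dir W: opp run (3,0), next=edge -> no flip
Dir E: opp run (3,2) capped by B -> flip
Dir SW: first cell '.' (not opp) -> no flip
Dir S: opp run (4,1) capped by B -> flip
Dir SE: first cell 'B' (not opp) -> no flip
All flips: (3,2) (4,1)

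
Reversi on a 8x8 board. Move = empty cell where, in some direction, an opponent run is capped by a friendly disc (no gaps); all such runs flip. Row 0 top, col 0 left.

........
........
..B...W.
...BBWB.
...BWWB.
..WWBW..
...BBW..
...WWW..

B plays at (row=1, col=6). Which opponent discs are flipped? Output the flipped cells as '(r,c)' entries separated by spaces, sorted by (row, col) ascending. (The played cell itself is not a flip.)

Answer: (2,6)

Derivation:
Dir NW: first cell '.' (not opp) -> no flip
Dir N: first cell '.' (not opp) -> no flip
Dir NE: first cell '.' (not opp) -> no flip
Dir W: first cell '.' (not opp) -> no flip
Dir E: first cell '.' (not opp) -> no flip
Dir SW: first cell '.' (not opp) -> no flip
Dir S: opp run (2,6) capped by B -> flip
Dir SE: first cell '.' (not opp) -> no flip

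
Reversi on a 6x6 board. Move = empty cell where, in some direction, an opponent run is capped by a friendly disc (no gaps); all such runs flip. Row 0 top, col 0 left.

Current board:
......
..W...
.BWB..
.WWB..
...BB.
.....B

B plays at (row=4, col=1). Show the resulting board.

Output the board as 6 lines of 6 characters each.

Answer: ......
..W...
.BWB..
.BBB..
.B.BB.
.....B

Derivation:
Place B at (4,1); scan 8 dirs for brackets.
Dir NW: first cell '.' (not opp) -> no flip
Dir N: opp run (3,1) capped by B -> flip
Dir NE: opp run (3,2) capped by B -> flip
Dir W: first cell '.' (not opp) -> no flip
Dir E: first cell '.' (not opp) -> no flip
Dir SW: first cell '.' (not opp) -> no flip
Dir S: first cell '.' (not opp) -> no flip
Dir SE: first cell '.' (not opp) -> no flip
All flips: (3,1) (3,2)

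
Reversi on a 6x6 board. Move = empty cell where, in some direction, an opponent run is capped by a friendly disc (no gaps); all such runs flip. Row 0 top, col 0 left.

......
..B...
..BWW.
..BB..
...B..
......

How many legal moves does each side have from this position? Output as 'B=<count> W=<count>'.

Answer: B=5 W=5

Derivation:
-- B to move --
(1,3): flips 1 -> legal
(1,4): flips 1 -> legal
(1,5): flips 1 -> legal
(2,5): flips 2 -> legal
(3,4): flips 1 -> legal
(3,5): no bracket -> illegal
B mobility = 5
-- W to move --
(0,1): flips 1 -> legal
(0,2): no bracket -> illegal
(0,3): no bracket -> illegal
(1,1): no bracket -> illegal
(1,3): no bracket -> illegal
(2,1): flips 1 -> legal
(3,1): no bracket -> illegal
(3,4): no bracket -> illegal
(4,1): flips 1 -> legal
(4,2): flips 1 -> legal
(4,4): no bracket -> illegal
(5,2): no bracket -> illegal
(5,3): flips 2 -> legal
(5,4): no bracket -> illegal
W mobility = 5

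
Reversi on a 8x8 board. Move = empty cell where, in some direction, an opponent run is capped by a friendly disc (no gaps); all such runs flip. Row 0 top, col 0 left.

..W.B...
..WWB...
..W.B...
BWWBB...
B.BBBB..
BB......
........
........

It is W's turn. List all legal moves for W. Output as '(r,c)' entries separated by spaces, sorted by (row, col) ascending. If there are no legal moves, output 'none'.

(0,3): no bracket -> illegal
(0,5): no bracket -> illegal
(1,5): flips 1 -> legal
(2,0): no bracket -> illegal
(2,1): no bracket -> illegal
(2,3): no bracket -> illegal
(2,5): no bracket -> illegal
(3,5): flips 3 -> legal
(3,6): no bracket -> illegal
(4,1): no bracket -> illegal
(4,6): no bracket -> illegal
(5,2): flips 1 -> legal
(5,3): flips 1 -> legal
(5,4): flips 1 -> legal
(5,5): flips 2 -> legal
(5,6): no bracket -> illegal
(6,0): no bracket -> illegal
(6,1): no bracket -> illegal
(6,2): no bracket -> illegal

Answer: (1,5) (3,5) (5,2) (5,3) (5,4) (5,5)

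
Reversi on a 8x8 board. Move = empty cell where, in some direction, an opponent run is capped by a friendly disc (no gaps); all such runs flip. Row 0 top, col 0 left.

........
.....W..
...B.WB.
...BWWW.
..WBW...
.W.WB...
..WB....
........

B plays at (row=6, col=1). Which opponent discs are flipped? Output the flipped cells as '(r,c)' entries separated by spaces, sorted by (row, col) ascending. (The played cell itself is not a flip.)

Dir NW: first cell '.' (not opp) -> no flip
Dir N: opp run (5,1), next='.' -> no flip
Dir NE: first cell '.' (not opp) -> no flip
Dir W: first cell '.' (not opp) -> no flip
Dir E: opp run (6,2) capped by B -> flip
Dir SW: first cell '.' (not opp) -> no flip
Dir S: first cell '.' (not opp) -> no flip
Dir SE: first cell '.' (not opp) -> no flip

Answer: (6,2)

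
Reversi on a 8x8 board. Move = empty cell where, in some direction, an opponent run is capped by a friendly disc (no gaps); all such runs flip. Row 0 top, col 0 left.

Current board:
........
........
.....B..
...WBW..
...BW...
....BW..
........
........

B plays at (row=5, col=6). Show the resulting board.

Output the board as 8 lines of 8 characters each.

Answer: ........
........
.....B..
...WBW..
...BW...
....BBB.
........
........

Derivation:
Place B at (5,6); scan 8 dirs for brackets.
Dir NW: first cell '.' (not opp) -> no flip
Dir N: first cell '.' (not opp) -> no flip
Dir NE: first cell '.' (not opp) -> no flip
Dir W: opp run (5,5) capped by B -> flip
Dir E: first cell '.' (not opp) -> no flip
Dir SW: first cell '.' (not opp) -> no flip
Dir S: first cell '.' (not opp) -> no flip
Dir SE: first cell '.' (not opp) -> no flip
All flips: (5,5)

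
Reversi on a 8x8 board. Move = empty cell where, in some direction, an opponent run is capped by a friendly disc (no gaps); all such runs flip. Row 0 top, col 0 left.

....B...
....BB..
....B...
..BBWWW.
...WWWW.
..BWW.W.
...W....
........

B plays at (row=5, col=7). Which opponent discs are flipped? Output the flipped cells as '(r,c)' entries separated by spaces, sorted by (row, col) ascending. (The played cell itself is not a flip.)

Dir NW: opp run (4,6) (3,5) capped by B -> flip
Dir N: first cell '.' (not opp) -> no flip
Dir NE: edge -> no flip
Dir W: opp run (5,6), next='.' -> no flip
Dir E: edge -> no flip
Dir SW: first cell '.' (not opp) -> no flip
Dir S: first cell '.' (not opp) -> no flip
Dir SE: edge -> no flip

Answer: (3,5) (4,6)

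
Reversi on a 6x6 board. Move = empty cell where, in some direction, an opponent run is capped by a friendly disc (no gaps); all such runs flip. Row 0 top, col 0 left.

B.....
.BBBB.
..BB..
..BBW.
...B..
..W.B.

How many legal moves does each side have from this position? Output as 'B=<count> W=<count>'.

Answer: B=3 W=2

Derivation:
-- B to move --
(2,4): no bracket -> illegal
(2,5): flips 1 -> legal
(3,5): flips 1 -> legal
(4,1): no bracket -> illegal
(4,2): no bracket -> illegal
(4,4): no bracket -> illegal
(4,5): flips 1 -> legal
(5,1): no bracket -> illegal
(5,3): no bracket -> illegal
B mobility = 3
-- W to move --
(0,1): flips 2 -> legal
(0,2): no bracket -> illegal
(0,3): no bracket -> illegal
(0,4): no bracket -> illegal
(0,5): no bracket -> illegal
(1,0): no bracket -> illegal
(1,5): no bracket -> illegal
(2,0): no bracket -> illegal
(2,1): no bracket -> illegal
(2,4): no bracket -> illegal
(2,5): no bracket -> illegal
(3,1): flips 2 -> legal
(4,1): no bracket -> illegal
(4,2): no bracket -> illegal
(4,4): no bracket -> illegal
(4,5): no bracket -> illegal
(5,3): no bracket -> illegal
(5,5): no bracket -> illegal
W mobility = 2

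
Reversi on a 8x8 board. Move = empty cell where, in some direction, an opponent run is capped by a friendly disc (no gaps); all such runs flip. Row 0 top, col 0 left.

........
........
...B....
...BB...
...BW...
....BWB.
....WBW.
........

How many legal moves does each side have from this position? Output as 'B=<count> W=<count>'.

Answer: B=6 W=7

Derivation:
-- B to move --
(3,5): no bracket -> illegal
(4,5): flips 2 -> legal
(4,6): no bracket -> illegal
(5,3): no bracket -> illegal
(5,7): no bracket -> illegal
(6,3): flips 1 -> legal
(6,7): flips 1 -> legal
(7,3): no bracket -> illegal
(7,4): flips 1 -> legal
(7,5): no bracket -> illegal
(7,6): flips 1 -> legal
(7,7): flips 3 -> legal
B mobility = 6
-- W to move --
(1,2): no bracket -> illegal
(1,3): no bracket -> illegal
(1,4): no bracket -> illegal
(2,2): flips 1 -> legal
(2,4): flips 1 -> legal
(2,5): no bracket -> illegal
(3,2): no bracket -> illegal
(3,5): no bracket -> illegal
(4,2): flips 1 -> legal
(4,5): no bracket -> illegal
(4,6): flips 1 -> legal
(4,7): no bracket -> illegal
(5,2): no bracket -> illegal
(5,3): flips 1 -> legal
(5,7): flips 1 -> legal
(6,3): no bracket -> illegal
(6,7): no bracket -> illegal
(7,4): no bracket -> illegal
(7,5): flips 1 -> legal
(7,6): no bracket -> illegal
W mobility = 7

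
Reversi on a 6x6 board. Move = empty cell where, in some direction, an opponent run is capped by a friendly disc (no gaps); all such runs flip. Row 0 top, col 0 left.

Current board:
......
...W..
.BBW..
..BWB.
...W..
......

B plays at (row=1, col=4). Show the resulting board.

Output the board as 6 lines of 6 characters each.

Place B at (1,4); scan 8 dirs for brackets.
Dir NW: first cell '.' (not opp) -> no flip
Dir N: first cell '.' (not opp) -> no flip
Dir NE: first cell '.' (not opp) -> no flip
Dir W: opp run (1,3), next='.' -> no flip
Dir E: first cell '.' (not opp) -> no flip
Dir SW: opp run (2,3) capped by B -> flip
Dir S: first cell '.' (not opp) -> no flip
Dir SE: first cell '.' (not opp) -> no flip
All flips: (2,3)

Answer: ......
...WB.
.BBB..
..BWB.
...W..
......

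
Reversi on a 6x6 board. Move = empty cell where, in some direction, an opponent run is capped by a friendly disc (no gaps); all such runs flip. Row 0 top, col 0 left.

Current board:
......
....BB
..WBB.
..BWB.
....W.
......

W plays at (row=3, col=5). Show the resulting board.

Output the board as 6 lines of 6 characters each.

Answer: ......
....BB
..WBB.
..BWWW
....W.
......

Derivation:
Place W at (3,5); scan 8 dirs for brackets.
Dir NW: opp run (2,4), next='.' -> no flip
Dir N: first cell '.' (not opp) -> no flip
Dir NE: edge -> no flip
Dir W: opp run (3,4) capped by W -> flip
Dir E: edge -> no flip
Dir SW: first cell 'W' (not opp) -> no flip
Dir S: first cell '.' (not opp) -> no flip
Dir SE: edge -> no flip
All flips: (3,4)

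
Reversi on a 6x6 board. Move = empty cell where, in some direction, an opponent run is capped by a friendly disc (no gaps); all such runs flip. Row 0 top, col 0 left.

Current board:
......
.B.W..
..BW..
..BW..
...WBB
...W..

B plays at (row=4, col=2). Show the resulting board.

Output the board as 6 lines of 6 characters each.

Place B at (4,2); scan 8 dirs for brackets.
Dir NW: first cell '.' (not opp) -> no flip
Dir N: first cell 'B' (not opp) -> no flip
Dir NE: opp run (3,3), next='.' -> no flip
Dir W: first cell '.' (not opp) -> no flip
Dir E: opp run (4,3) capped by B -> flip
Dir SW: first cell '.' (not opp) -> no flip
Dir S: first cell '.' (not opp) -> no flip
Dir SE: opp run (5,3), next=edge -> no flip
All flips: (4,3)

Answer: ......
.B.W..
..BW..
..BW..
..BBBB
...W..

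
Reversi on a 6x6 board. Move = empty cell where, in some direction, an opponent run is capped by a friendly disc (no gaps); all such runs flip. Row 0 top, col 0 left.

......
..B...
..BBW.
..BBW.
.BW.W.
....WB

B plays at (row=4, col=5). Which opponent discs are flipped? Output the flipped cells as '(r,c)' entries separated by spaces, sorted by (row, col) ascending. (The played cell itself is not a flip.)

Dir NW: opp run (3,4) capped by B -> flip
Dir N: first cell '.' (not opp) -> no flip
Dir NE: edge -> no flip
Dir W: opp run (4,4), next='.' -> no flip
Dir E: edge -> no flip
Dir SW: opp run (5,4), next=edge -> no flip
Dir S: first cell 'B' (not opp) -> no flip
Dir SE: edge -> no flip

Answer: (3,4)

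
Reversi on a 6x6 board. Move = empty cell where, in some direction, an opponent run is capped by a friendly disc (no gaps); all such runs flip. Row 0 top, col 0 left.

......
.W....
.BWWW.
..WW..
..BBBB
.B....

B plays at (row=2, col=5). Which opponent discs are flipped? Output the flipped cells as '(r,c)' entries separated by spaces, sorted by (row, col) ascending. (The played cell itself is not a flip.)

Dir NW: first cell '.' (not opp) -> no flip
Dir N: first cell '.' (not opp) -> no flip
Dir NE: edge -> no flip
Dir W: opp run (2,4) (2,3) (2,2) capped by B -> flip
Dir E: edge -> no flip
Dir SW: first cell '.' (not opp) -> no flip
Dir S: first cell '.' (not opp) -> no flip
Dir SE: edge -> no flip

Answer: (2,2) (2,3) (2,4)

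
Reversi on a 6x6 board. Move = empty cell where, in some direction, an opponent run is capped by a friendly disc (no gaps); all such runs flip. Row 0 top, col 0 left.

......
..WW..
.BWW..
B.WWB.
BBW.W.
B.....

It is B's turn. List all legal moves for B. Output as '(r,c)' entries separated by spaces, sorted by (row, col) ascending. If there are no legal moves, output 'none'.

(0,1): flips 2 -> legal
(0,2): no bracket -> illegal
(0,3): flips 1 -> legal
(0,4): no bracket -> illegal
(1,1): no bracket -> illegal
(1,4): flips 2 -> legal
(2,4): flips 2 -> legal
(3,1): flips 2 -> legal
(3,5): no bracket -> illegal
(4,3): flips 2 -> legal
(4,5): no bracket -> illegal
(5,1): no bracket -> illegal
(5,2): no bracket -> illegal
(5,3): no bracket -> illegal
(5,4): flips 1 -> legal
(5,5): no bracket -> illegal

Answer: (0,1) (0,3) (1,4) (2,4) (3,1) (4,3) (5,4)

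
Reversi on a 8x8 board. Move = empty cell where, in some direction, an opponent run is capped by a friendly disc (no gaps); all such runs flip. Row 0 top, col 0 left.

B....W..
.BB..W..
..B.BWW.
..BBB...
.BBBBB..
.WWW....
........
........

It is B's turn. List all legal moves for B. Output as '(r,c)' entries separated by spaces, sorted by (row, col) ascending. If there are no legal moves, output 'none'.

(0,4): no bracket -> illegal
(0,6): flips 1 -> legal
(1,4): no bracket -> illegal
(1,6): flips 1 -> legal
(1,7): no bracket -> illegal
(2,7): flips 2 -> legal
(3,5): no bracket -> illegal
(3,6): no bracket -> illegal
(3,7): no bracket -> illegal
(4,0): no bracket -> illegal
(5,0): no bracket -> illegal
(5,4): no bracket -> illegal
(6,0): flips 1 -> legal
(6,1): flips 2 -> legal
(6,2): flips 2 -> legal
(6,3): flips 2 -> legal
(6,4): flips 1 -> legal

Answer: (0,6) (1,6) (2,7) (6,0) (6,1) (6,2) (6,3) (6,4)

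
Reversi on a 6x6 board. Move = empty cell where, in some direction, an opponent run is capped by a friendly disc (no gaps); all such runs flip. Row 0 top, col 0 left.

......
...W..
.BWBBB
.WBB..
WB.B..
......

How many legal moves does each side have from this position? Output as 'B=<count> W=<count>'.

Answer: B=5 W=8

Derivation:
-- B to move --
(0,2): flips 1 -> legal
(0,3): flips 1 -> legal
(0,4): no bracket -> illegal
(1,1): flips 1 -> legal
(1,2): flips 1 -> legal
(1,4): no bracket -> illegal
(2,0): no bracket -> illegal
(3,0): flips 1 -> legal
(4,2): no bracket -> illegal
(5,0): no bracket -> illegal
(5,1): no bracket -> illegal
B mobility = 5
-- W to move --
(1,0): no bracket -> illegal
(1,1): flips 1 -> legal
(1,2): no bracket -> illegal
(1,4): no bracket -> illegal
(1,5): no bracket -> illegal
(2,0): flips 1 -> legal
(3,0): no bracket -> illegal
(3,4): flips 2 -> legal
(3,5): flips 1 -> legal
(4,2): flips 2 -> legal
(4,4): flips 1 -> legal
(5,0): no bracket -> illegal
(5,1): flips 1 -> legal
(5,2): no bracket -> illegal
(5,3): flips 3 -> legal
(5,4): no bracket -> illegal
W mobility = 8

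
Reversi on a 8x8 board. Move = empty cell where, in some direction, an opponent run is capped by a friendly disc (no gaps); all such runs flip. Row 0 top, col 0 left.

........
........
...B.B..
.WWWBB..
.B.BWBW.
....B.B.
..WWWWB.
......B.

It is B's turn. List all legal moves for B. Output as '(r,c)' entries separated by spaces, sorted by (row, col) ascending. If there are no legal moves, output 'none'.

Answer: (2,1) (3,0) (3,6) (4,7) (5,3) (5,7) (6,1) (7,2) (7,4)

Derivation:
(2,0): no bracket -> illegal
(2,1): flips 2 -> legal
(2,2): no bracket -> illegal
(2,4): no bracket -> illegal
(3,0): flips 3 -> legal
(3,6): flips 1 -> legal
(3,7): no bracket -> illegal
(4,0): no bracket -> illegal
(4,2): no bracket -> illegal
(4,7): flips 1 -> legal
(5,1): no bracket -> illegal
(5,2): no bracket -> illegal
(5,3): flips 1 -> legal
(5,5): no bracket -> illegal
(5,7): flips 1 -> legal
(6,1): flips 4 -> legal
(7,1): no bracket -> illegal
(7,2): flips 1 -> legal
(7,3): no bracket -> illegal
(7,4): flips 2 -> legal
(7,5): no bracket -> illegal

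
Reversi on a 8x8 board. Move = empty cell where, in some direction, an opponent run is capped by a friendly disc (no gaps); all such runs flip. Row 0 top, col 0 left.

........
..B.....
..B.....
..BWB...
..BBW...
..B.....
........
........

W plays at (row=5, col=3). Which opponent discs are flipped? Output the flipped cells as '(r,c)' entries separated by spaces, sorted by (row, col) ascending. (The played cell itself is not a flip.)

Dir NW: opp run (4,2), next='.' -> no flip
Dir N: opp run (4,3) capped by W -> flip
Dir NE: first cell 'W' (not opp) -> no flip
Dir W: opp run (5,2), next='.' -> no flip
Dir E: first cell '.' (not opp) -> no flip
Dir SW: first cell '.' (not opp) -> no flip
Dir S: first cell '.' (not opp) -> no flip
Dir SE: first cell '.' (not opp) -> no flip

Answer: (4,3)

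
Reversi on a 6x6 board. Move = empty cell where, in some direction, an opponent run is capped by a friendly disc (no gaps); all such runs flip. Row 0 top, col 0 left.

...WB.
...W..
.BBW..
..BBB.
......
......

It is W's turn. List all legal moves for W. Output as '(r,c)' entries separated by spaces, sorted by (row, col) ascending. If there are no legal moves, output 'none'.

Answer: (0,5) (2,0) (3,1) (4,1) (4,3) (4,5)

Derivation:
(0,5): flips 1 -> legal
(1,0): no bracket -> illegal
(1,1): no bracket -> illegal
(1,2): no bracket -> illegal
(1,4): no bracket -> illegal
(1,5): no bracket -> illegal
(2,0): flips 2 -> legal
(2,4): no bracket -> illegal
(2,5): no bracket -> illegal
(3,0): no bracket -> illegal
(3,1): flips 1 -> legal
(3,5): no bracket -> illegal
(4,1): flips 1 -> legal
(4,2): no bracket -> illegal
(4,3): flips 1 -> legal
(4,4): no bracket -> illegal
(4,5): flips 1 -> legal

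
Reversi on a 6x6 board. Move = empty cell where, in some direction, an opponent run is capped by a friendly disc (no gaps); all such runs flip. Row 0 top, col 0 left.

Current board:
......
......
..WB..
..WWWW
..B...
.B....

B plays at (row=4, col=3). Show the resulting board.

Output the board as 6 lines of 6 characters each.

Answer: ......
......
..WB..
..WBWW
..BB..
.B....

Derivation:
Place B at (4,3); scan 8 dirs for brackets.
Dir NW: opp run (3,2), next='.' -> no flip
Dir N: opp run (3,3) capped by B -> flip
Dir NE: opp run (3,4), next='.' -> no flip
Dir W: first cell 'B' (not opp) -> no flip
Dir E: first cell '.' (not opp) -> no flip
Dir SW: first cell '.' (not opp) -> no flip
Dir S: first cell '.' (not opp) -> no flip
Dir SE: first cell '.' (not opp) -> no flip
All flips: (3,3)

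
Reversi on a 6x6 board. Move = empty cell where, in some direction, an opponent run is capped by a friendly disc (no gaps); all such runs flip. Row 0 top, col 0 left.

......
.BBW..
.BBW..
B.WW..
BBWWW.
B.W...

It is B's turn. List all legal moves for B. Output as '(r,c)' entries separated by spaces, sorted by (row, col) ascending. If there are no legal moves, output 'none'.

(0,2): no bracket -> illegal
(0,3): no bracket -> illegal
(0,4): flips 1 -> legal
(1,4): flips 3 -> legal
(2,4): flips 1 -> legal
(3,1): no bracket -> illegal
(3,4): flips 1 -> legal
(3,5): no bracket -> illegal
(4,5): flips 3 -> legal
(5,1): no bracket -> illegal
(5,3): no bracket -> illegal
(5,4): flips 2 -> legal
(5,5): flips 2 -> legal

Answer: (0,4) (1,4) (2,4) (3,4) (4,5) (5,4) (5,5)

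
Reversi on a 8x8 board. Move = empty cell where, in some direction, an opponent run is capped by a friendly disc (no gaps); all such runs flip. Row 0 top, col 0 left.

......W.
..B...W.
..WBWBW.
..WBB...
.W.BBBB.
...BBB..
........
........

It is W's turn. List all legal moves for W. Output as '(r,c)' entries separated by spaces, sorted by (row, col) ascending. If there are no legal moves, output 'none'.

Answer: (0,2) (1,4) (3,5) (4,2) (5,2) (6,4) (6,5) (6,6)

Derivation:
(0,1): no bracket -> illegal
(0,2): flips 1 -> legal
(0,3): no bracket -> illegal
(1,1): no bracket -> illegal
(1,3): no bracket -> illegal
(1,4): flips 1 -> legal
(1,5): no bracket -> illegal
(2,1): no bracket -> illegal
(3,5): flips 2 -> legal
(3,6): no bracket -> illegal
(3,7): no bracket -> illegal
(4,2): flips 1 -> legal
(4,7): no bracket -> illegal
(5,2): flips 3 -> legal
(5,6): no bracket -> illegal
(5,7): no bracket -> illegal
(6,2): no bracket -> illegal
(6,3): no bracket -> illegal
(6,4): flips 3 -> legal
(6,5): flips 2 -> legal
(6,6): flips 3 -> legal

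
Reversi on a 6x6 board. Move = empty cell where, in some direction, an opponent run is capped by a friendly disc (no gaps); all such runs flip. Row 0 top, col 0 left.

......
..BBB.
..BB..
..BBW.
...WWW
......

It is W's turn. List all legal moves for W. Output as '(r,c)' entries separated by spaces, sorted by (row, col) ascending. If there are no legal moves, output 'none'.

Answer: (0,1) (0,3) (1,1) (2,1) (3,1)

Derivation:
(0,1): flips 2 -> legal
(0,2): no bracket -> illegal
(0,3): flips 3 -> legal
(0,4): no bracket -> illegal
(0,5): no bracket -> illegal
(1,1): flips 2 -> legal
(1,5): no bracket -> illegal
(2,1): flips 1 -> legal
(2,4): no bracket -> illegal
(2,5): no bracket -> illegal
(3,1): flips 2 -> legal
(4,1): no bracket -> illegal
(4,2): no bracket -> illegal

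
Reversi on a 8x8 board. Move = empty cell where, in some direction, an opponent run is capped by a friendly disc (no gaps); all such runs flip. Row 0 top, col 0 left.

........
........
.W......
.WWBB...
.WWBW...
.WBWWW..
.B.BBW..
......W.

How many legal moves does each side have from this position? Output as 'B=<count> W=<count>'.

-- B to move --
(1,0): flips 2 -> legal
(1,1): flips 4 -> legal
(1,2): no bracket -> illegal
(2,0): flips 3 -> legal
(2,2): flips 2 -> legal
(2,3): no bracket -> illegal
(3,0): flips 3 -> legal
(3,5): no bracket -> illegal
(4,0): flips 2 -> legal
(4,5): flips 2 -> legal
(4,6): flips 1 -> legal
(5,0): flips 1 -> legal
(5,6): flips 3 -> legal
(6,0): flips 2 -> legal
(6,2): no bracket -> illegal
(6,6): flips 3 -> legal
(6,7): no bracket -> illegal
(7,4): no bracket -> illegal
(7,5): no bracket -> illegal
(7,7): no bracket -> illegal
B mobility = 12
-- W to move --
(2,2): flips 1 -> legal
(2,3): flips 2 -> legal
(2,4): flips 2 -> legal
(2,5): no bracket -> illegal
(3,5): flips 2 -> legal
(4,5): no bracket -> illegal
(5,0): no bracket -> illegal
(6,0): no bracket -> illegal
(6,2): flips 3 -> legal
(7,0): no bracket -> illegal
(7,1): flips 1 -> legal
(7,2): flips 1 -> legal
(7,3): flips 2 -> legal
(7,4): flips 3 -> legal
(7,5): flips 1 -> legal
W mobility = 10

Answer: B=12 W=10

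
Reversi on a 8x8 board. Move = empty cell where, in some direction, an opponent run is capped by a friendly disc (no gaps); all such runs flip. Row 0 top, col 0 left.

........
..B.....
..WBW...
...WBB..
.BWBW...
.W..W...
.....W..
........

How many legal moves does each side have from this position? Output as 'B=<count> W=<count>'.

Answer: B=10 W=9

Derivation:
-- B to move --
(1,1): no bracket -> illegal
(1,3): flips 1 -> legal
(1,4): flips 1 -> legal
(1,5): no bracket -> illegal
(2,1): flips 1 -> legal
(2,5): flips 1 -> legal
(3,1): no bracket -> illegal
(3,2): flips 2 -> legal
(4,0): no bracket -> illegal
(4,5): flips 1 -> legal
(5,0): no bracket -> illegal
(5,2): no bracket -> illegal
(5,3): flips 1 -> legal
(5,5): no bracket -> illegal
(5,6): no bracket -> illegal
(6,0): no bracket -> illegal
(6,1): flips 1 -> legal
(6,2): no bracket -> illegal
(6,3): no bracket -> illegal
(6,4): flips 2 -> legal
(6,6): no bracket -> illegal
(7,4): no bracket -> illegal
(7,5): no bracket -> illegal
(7,6): flips 2 -> legal
B mobility = 10
-- W to move --
(0,1): no bracket -> illegal
(0,2): flips 1 -> legal
(0,3): no bracket -> illegal
(1,1): no bracket -> illegal
(1,3): flips 1 -> legal
(1,4): no bracket -> illegal
(2,1): no bracket -> illegal
(2,5): no bracket -> illegal
(2,6): flips 1 -> legal
(3,0): no bracket -> illegal
(3,1): flips 1 -> legal
(3,2): flips 1 -> legal
(3,6): flips 2 -> legal
(4,0): flips 1 -> legal
(4,5): no bracket -> illegal
(4,6): flips 1 -> legal
(5,0): no bracket -> illegal
(5,2): no bracket -> illegal
(5,3): flips 1 -> legal
W mobility = 9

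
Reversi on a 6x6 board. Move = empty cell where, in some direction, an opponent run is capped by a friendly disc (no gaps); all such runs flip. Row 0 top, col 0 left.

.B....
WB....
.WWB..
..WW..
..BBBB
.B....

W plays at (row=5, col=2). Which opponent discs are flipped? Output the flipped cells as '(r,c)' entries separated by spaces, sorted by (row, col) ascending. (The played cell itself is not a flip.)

Dir NW: first cell '.' (not opp) -> no flip
Dir N: opp run (4,2) capped by W -> flip
Dir NE: opp run (4,3), next='.' -> no flip
Dir W: opp run (5,1), next='.' -> no flip
Dir E: first cell '.' (not opp) -> no flip
Dir SW: edge -> no flip
Dir S: edge -> no flip
Dir SE: edge -> no flip

Answer: (4,2)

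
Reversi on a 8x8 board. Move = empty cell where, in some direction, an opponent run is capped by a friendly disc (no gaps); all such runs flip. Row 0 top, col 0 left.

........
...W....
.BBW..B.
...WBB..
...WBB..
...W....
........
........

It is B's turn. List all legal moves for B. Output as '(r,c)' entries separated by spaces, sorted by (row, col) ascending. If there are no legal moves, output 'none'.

(0,2): no bracket -> illegal
(0,3): no bracket -> illegal
(0,4): flips 1 -> legal
(1,2): flips 1 -> legal
(1,4): no bracket -> illegal
(2,4): flips 1 -> legal
(3,2): flips 1 -> legal
(4,2): flips 1 -> legal
(5,2): flips 1 -> legal
(5,4): no bracket -> illegal
(6,2): flips 1 -> legal
(6,3): no bracket -> illegal
(6,4): no bracket -> illegal

Answer: (0,4) (1,2) (2,4) (3,2) (4,2) (5,2) (6,2)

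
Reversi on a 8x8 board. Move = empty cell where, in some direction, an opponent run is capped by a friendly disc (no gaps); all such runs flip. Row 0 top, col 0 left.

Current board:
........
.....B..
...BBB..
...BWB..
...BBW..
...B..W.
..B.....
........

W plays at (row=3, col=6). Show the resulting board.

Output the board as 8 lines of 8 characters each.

Answer: ........
.....B..
...BBB..
...BWWW.
...BBW..
...B..W.
..B.....
........

Derivation:
Place W at (3,6); scan 8 dirs for brackets.
Dir NW: opp run (2,5), next='.' -> no flip
Dir N: first cell '.' (not opp) -> no flip
Dir NE: first cell '.' (not opp) -> no flip
Dir W: opp run (3,5) capped by W -> flip
Dir E: first cell '.' (not opp) -> no flip
Dir SW: first cell 'W' (not opp) -> no flip
Dir S: first cell '.' (not opp) -> no flip
Dir SE: first cell '.' (not opp) -> no flip
All flips: (3,5)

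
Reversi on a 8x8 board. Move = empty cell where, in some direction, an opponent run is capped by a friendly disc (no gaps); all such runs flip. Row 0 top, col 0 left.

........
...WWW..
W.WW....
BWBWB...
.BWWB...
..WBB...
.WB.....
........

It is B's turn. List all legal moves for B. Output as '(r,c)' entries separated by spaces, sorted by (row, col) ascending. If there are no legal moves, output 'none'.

Answer: (0,3) (0,5) (1,0) (1,1) (1,2) (2,1) (5,1) (6,0) (6,3) (7,0)

Derivation:
(0,2): no bracket -> illegal
(0,3): flips 4 -> legal
(0,4): no bracket -> illegal
(0,5): flips 2 -> legal
(0,6): no bracket -> illegal
(1,0): flips 1 -> legal
(1,1): flips 2 -> legal
(1,2): flips 2 -> legal
(1,6): no bracket -> illegal
(2,1): flips 1 -> legal
(2,4): no bracket -> illegal
(2,5): no bracket -> illegal
(2,6): no bracket -> illegal
(4,0): no bracket -> illegal
(5,0): no bracket -> illegal
(5,1): flips 1 -> legal
(6,0): flips 1 -> legal
(6,3): flips 1 -> legal
(7,0): flips 3 -> legal
(7,1): no bracket -> illegal
(7,2): no bracket -> illegal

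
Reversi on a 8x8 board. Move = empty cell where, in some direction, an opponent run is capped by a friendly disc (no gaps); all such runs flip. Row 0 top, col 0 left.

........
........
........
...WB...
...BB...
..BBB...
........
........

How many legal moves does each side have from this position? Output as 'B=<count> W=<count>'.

-- B to move --
(2,2): flips 1 -> legal
(2,3): flips 1 -> legal
(2,4): no bracket -> illegal
(3,2): flips 1 -> legal
(4,2): no bracket -> illegal
B mobility = 3
-- W to move --
(2,3): no bracket -> illegal
(2,4): no bracket -> illegal
(2,5): no bracket -> illegal
(3,2): no bracket -> illegal
(3,5): flips 1 -> legal
(4,1): no bracket -> illegal
(4,2): no bracket -> illegal
(4,5): no bracket -> illegal
(5,1): no bracket -> illegal
(5,5): flips 1 -> legal
(6,1): no bracket -> illegal
(6,2): no bracket -> illegal
(6,3): flips 2 -> legal
(6,4): no bracket -> illegal
(6,5): no bracket -> illegal
W mobility = 3

Answer: B=3 W=3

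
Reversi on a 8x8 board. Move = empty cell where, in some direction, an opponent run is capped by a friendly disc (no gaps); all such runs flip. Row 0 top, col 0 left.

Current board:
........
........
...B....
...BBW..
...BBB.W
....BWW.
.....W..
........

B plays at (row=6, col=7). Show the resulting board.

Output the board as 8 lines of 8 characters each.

Place B at (6,7); scan 8 dirs for brackets.
Dir NW: opp run (5,6) capped by B -> flip
Dir N: first cell '.' (not opp) -> no flip
Dir NE: edge -> no flip
Dir W: first cell '.' (not opp) -> no flip
Dir E: edge -> no flip
Dir SW: first cell '.' (not opp) -> no flip
Dir S: first cell '.' (not opp) -> no flip
Dir SE: edge -> no flip
All flips: (5,6)

Answer: ........
........
...B....
...BBW..
...BBB.W
....BWB.
.....W.B
........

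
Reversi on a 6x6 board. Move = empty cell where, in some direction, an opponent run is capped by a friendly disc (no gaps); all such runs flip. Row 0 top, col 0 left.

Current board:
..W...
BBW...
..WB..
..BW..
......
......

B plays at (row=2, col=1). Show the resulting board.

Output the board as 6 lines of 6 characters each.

Place B at (2,1); scan 8 dirs for brackets.
Dir NW: first cell 'B' (not opp) -> no flip
Dir N: first cell 'B' (not opp) -> no flip
Dir NE: opp run (1,2), next='.' -> no flip
Dir W: first cell '.' (not opp) -> no flip
Dir E: opp run (2,2) capped by B -> flip
Dir SW: first cell '.' (not opp) -> no flip
Dir S: first cell '.' (not opp) -> no flip
Dir SE: first cell 'B' (not opp) -> no flip
All flips: (2,2)

Answer: ..W...
BBW...
.BBB..
..BW..
......
......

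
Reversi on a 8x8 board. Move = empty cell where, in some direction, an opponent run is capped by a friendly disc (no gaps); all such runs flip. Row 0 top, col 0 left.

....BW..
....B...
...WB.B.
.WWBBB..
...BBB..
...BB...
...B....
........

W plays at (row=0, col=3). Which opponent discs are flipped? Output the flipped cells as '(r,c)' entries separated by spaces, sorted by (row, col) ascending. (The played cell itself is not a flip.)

Answer: (0,4)

Derivation:
Dir NW: edge -> no flip
Dir N: edge -> no flip
Dir NE: edge -> no flip
Dir W: first cell '.' (not opp) -> no flip
Dir E: opp run (0,4) capped by W -> flip
Dir SW: first cell '.' (not opp) -> no flip
Dir S: first cell '.' (not opp) -> no flip
Dir SE: opp run (1,4), next='.' -> no flip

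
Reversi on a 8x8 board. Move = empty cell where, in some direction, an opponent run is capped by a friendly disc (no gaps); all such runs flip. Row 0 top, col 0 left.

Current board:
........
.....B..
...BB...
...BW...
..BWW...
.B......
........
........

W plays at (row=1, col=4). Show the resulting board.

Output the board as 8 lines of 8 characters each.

Place W at (1,4); scan 8 dirs for brackets.
Dir NW: first cell '.' (not opp) -> no flip
Dir N: first cell '.' (not opp) -> no flip
Dir NE: first cell '.' (not opp) -> no flip
Dir W: first cell '.' (not opp) -> no flip
Dir E: opp run (1,5), next='.' -> no flip
Dir SW: opp run (2,3), next='.' -> no flip
Dir S: opp run (2,4) capped by W -> flip
Dir SE: first cell '.' (not opp) -> no flip
All flips: (2,4)

Answer: ........
....WB..
...BW...
...BW...
..BWW...
.B......
........
........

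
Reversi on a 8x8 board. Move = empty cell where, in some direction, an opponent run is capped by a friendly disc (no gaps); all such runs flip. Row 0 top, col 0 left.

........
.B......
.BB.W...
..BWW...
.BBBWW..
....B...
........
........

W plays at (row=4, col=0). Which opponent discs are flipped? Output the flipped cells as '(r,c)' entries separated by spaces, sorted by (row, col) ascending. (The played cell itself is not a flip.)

Dir NW: edge -> no flip
Dir N: first cell '.' (not opp) -> no flip
Dir NE: first cell '.' (not opp) -> no flip
Dir W: edge -> no flip
Dir E: opp run (4,1) (4,2) (4,3) capped by W -> flip
Dir SW: edge -> no flip
Dir S: first cell '.' (not opp) -> no flip
Dir SE: first cell '.' (not opp) -> no flip

Answer: (4,1) (4,2) (4,3)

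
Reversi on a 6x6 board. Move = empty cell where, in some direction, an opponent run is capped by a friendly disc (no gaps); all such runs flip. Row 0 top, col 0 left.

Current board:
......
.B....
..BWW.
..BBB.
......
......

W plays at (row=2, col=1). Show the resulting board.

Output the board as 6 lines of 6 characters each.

Place W at (2,1); scan 8 dirs for brackets.
Dir NW: first cell '.' (not opp) -> no flip
Dir N: opp run (1,1), next='.' -> no flip
Dir NE: first cell '.' (not opp) -> no flip
Dir W: first cell '.' (not opp) -> no flip
Dir E: opp run (2,2) capped by W -> flip
Dir SW: first cell '.' (not opp) -> no flip
Dir S: first cell '.' (not opp) -> no flip
Dir SE: opp run (3,2), next='.' -> no flip
All flips: (2,2)

Answer: ......
.B....
.WWWW.
..BBB.
......
......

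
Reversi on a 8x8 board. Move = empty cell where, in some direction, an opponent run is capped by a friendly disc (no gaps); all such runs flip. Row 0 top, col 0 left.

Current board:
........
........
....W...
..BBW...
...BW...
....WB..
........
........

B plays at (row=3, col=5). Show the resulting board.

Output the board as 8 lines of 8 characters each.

Answer: ........
........
....W...
..BBBB..
...BW...
....WB..
........
........

Derivation:
Place B at (3,5); scan 8 dirs for brackets.
Dir NW: opp run (2,4), next='.' -> no flip
Dir N: first cell '.' (not opp) -> no flip
Dir NE: first cell '.' (not opp) -> no flip
Dir W: opp run (3,4) capped by B -> flip
Dir E: first cell '.' (not opp) -> no flip
Dir SW: opp run (4,4), next='.' -> no flip
Dir S: first cell '.' (not opp) -> no flip
Dir SE: first cell '.' (not opp) -> no flip
All flips: (3,4)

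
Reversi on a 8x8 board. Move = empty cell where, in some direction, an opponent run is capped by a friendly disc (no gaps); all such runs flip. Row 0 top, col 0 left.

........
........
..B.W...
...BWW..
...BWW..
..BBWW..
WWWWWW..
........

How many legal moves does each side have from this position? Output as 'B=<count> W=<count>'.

Answer: B=14 W=6

Derivation:
-- B to move --
(1,3): no bracket -> illegal
(1,4): no bracket -> illegal
(1,5): flips 1 -> legal
(2,3): no bracket -> illegal
(2,5): flips 1 -> legal
(2,6): flips 2 -> legal
(3,6): flips 2 -> legal
(4,6): flips 2 -> legal
(5,0): no bracket -> illegal
(5,1): no bracket -> illegal
(5,6): flips 2 -> legal
(6,6): flips 2 -> legal
(7,0): flips 1 -> legal
(7,1): flips 1 -> legal
(7,2): flips 1 -> legal
(7,3): flips 1 -> legal
(7,4): flips 1 -> legal
(7,5): flips 1 -> legal
(7,6): flips 2 -> legal
B mobility = 14
-- W to move --
(1,1): flips 2 -> legal
(1,2): no bracket -> illegal
(1,3): no bracket -> illegal
(2,1): no bracket -> illegal
(2,3): flips 3 -> legal
(3,1): no bracket -> illegal
(3,2): flips 2 -> legal
(4,1): flips 1 -> legal
(4,2): flips 4 -> legal
(5,1): flips 2 -> legal
W mobility = 6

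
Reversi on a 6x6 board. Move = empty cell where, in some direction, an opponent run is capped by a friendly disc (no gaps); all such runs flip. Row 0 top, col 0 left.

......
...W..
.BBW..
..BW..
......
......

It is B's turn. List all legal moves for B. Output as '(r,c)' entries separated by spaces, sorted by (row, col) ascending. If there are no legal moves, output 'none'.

(0,2): no bracket -> illegal
(0,3): no bracket -> illegal
(0,4): flips 1 -> legal
(1,2): no bracket -> illegal
(1,4): flips 1 -> legal
(2,4): flips 1 -> legal
(3,4): flips 1 -> legal
(4,2): no bracket -> illegal
(4,3): no bracket -> illegal
(4,4): flips 1 -> legal

Answer: (0,4) (1,4) (2,4) (3,4) (4,4)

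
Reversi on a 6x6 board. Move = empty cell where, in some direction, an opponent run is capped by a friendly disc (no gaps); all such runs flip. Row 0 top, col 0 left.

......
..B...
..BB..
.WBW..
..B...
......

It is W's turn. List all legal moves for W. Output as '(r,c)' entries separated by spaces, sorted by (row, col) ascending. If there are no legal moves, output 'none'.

(0,1): no bracket -> illegal
(0,2): no bracket -> illegal
(0,3): no bracket -> illegal
(1,1): flips 1 -> legal
(1,3): flips 2 -> legal
(1,4): no bracket -> illegal
(2,1): no bracket -> illegal
(2,4): no bracket -> illegal
(3,4): no bracket -> illegal
(4,1): no bracket -> illegal
(4,3): no bracket -> illegal
(5,1): flips 1 -> legal
(5,2): no bracket -> illegal
(5,3): flips 1 -> legal

Answer: (1,1) (1,3) (5,1) (5,3)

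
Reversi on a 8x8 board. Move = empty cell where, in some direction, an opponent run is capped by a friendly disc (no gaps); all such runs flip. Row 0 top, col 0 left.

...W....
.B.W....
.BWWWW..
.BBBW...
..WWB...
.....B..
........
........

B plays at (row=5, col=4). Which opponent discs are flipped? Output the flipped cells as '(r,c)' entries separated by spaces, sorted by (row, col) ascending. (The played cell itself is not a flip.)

Dir NW: opp run (4,3) capped by B -> flip
Dir N: first cell 'B' (not opp) -> no flip
Dir NE: first cell '.' (not opp) -> no flip
Dir W: first cell '.' (not opp) -> no flip
Dir E: first cell 'B' (not opp) -> no flip
Dir SW: first cell '.' (not opp) -> no flip
Dir S: first cell '.' (not opp) -> no flip
Dir SE: first cell '.' (not opp) -> no flip

Answer: (4,3)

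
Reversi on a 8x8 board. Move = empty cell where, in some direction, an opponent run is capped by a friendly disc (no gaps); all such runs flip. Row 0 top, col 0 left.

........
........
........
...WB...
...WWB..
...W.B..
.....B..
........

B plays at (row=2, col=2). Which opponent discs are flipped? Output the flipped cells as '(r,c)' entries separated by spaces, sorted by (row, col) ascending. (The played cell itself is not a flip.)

Answer: (3,3) (4,4)

Derivation:
Dir NW: first cell '.' (not opp) -> no flip
Dir N: first cell '.' (not opp) -> no flip
Dir NE: first cell '.' (not opp) -> no flip
Dir W: first cell '.' (not opp) -> no flip
Dir E: first cell '.' (not opp) -> no flip
Dir SW: first cell '.' (not opp) -> no flip
Dir S: first cell '.' (not opp) -> no flip
Dir SE: opp run (3,3) (4,4) capped by B -> flip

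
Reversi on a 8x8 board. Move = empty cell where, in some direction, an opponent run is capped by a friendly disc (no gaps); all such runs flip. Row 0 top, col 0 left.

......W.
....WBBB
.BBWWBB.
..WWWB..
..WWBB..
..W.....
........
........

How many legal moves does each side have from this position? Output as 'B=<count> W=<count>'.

-- B to move --
(0,3): flips 1 -> legal
(0,4): flips 3 -> legal
(0,5): no bracket -> illegal
(0,7): no bracket -> illegal
(1,2): flips 2 -> legal
(1,3): flips 2 -> legal
(3,1): flips 3 -> legal
(4,1): flips 2 -> legal
(5,1): flips 3 -> legal
(5,3): no bracket -> illegal
(5,4): flips 2 -> legal
(6,1): flips 3 -> legal
(6,2): flips 3 -> legal
(6,3): no bracket -> illegal
B mobility = 10
-- W to move --
(0,4): no bracket -> illegal
(0,5): no bracket -> illegal
(0,7): flips 2 -> legal
(1,0): flips 1 -> legal
(1,1): flips 1 -> legal
(1,2): flips 1 -> legal
(1,3): no bracket -> illegal
(2,0): flips 2 -> legal
(2,7): flips 2 -> legal
(3,0): no bracket -> illegal
(3,1): no bracket -> illegal
(3,6): flips 4 -> legal
(3,7): no bracket -> illegal
(4,6): flips 3 -> legal
(5,3): no bracket -> illegal
(5,4): flips 1 -> legal
(5,5): flips 1 -> legal
(5,6): flips 1 -> legal
W mobility = 11

Answer: B=10 W=11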